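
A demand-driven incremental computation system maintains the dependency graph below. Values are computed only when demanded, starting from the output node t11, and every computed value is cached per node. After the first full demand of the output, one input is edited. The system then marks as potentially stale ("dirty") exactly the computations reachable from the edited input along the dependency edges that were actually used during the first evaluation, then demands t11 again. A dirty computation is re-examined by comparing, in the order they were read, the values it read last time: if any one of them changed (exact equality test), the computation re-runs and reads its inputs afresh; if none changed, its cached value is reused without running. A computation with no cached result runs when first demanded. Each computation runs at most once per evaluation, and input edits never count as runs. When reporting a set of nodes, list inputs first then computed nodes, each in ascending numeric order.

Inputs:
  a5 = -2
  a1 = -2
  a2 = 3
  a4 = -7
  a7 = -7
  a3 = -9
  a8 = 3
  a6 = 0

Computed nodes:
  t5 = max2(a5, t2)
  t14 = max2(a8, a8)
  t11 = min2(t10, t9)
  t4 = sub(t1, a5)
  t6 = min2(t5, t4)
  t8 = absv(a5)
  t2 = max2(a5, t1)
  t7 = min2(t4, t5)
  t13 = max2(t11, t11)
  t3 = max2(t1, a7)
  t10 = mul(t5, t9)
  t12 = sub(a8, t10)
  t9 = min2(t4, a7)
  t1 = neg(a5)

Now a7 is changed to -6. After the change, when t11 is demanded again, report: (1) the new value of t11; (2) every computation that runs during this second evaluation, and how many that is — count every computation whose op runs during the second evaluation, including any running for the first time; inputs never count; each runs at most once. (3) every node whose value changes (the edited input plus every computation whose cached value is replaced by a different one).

First evaluation (everything demanded from the output):
  t1 = neg(-2) = 2
  t2 = max2(-2, 2) = 2
  t4 = sub(2, -2) = 4
  t5 = max2(-2, 2) = 2
  t9 = min2(4, -7) = -7
  t10 = mul(2, -7) = -14
  t11 = min2(-14, -7) = -14

Propagation after the edit:
  t9: runs — a7 -7->-6; result -6.
  t10: runs — t9 -7->-6; result -12.
  t11: runs — t10 -14->-12; t9 -7->-6; result -12.

New value of t11: -12.
Computations that run: t9, t10, t11 — 3 in total.
Values that change: a7, t9, t10, t11.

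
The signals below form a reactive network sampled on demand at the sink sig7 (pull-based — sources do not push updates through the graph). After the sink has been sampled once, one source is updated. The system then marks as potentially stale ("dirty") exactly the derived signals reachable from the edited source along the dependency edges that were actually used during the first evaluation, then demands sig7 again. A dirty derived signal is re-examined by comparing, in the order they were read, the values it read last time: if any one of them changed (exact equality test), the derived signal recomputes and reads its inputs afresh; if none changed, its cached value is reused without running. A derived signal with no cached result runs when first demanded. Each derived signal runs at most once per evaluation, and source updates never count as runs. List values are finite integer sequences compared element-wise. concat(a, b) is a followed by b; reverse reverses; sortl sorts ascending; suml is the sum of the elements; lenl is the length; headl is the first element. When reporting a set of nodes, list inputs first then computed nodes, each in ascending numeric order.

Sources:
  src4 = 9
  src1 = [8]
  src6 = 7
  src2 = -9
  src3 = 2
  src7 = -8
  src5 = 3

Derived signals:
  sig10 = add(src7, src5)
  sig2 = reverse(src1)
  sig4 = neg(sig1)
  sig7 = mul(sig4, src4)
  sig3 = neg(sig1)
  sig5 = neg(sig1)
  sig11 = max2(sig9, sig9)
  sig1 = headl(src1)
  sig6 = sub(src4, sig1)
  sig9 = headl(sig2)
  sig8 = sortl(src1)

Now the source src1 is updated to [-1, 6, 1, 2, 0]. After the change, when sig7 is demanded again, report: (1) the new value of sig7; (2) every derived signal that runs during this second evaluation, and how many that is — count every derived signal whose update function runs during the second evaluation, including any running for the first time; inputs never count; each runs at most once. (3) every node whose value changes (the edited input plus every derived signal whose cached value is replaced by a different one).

sig7 now evaluates to 9.
Run set: sig1, sig4, sig7 (3 run).
Changed values: src1, sig1, sig4, sig7.

Initial pass — values computed on the first demand:
  sig1 = headl([8]) = 8
  sig4 = neg(8) = -8
  sig7 = mul(-8, 9) = -72

Second demand — change propagation:
  sig1: re-runs because src1 [8]->[-1, 6, 1, 2, 0]; new result -1.
  sig4: re-runs because sig1 8->-1; new result 1.
  sig7: re-runs because sig4 -8->1; new result 9.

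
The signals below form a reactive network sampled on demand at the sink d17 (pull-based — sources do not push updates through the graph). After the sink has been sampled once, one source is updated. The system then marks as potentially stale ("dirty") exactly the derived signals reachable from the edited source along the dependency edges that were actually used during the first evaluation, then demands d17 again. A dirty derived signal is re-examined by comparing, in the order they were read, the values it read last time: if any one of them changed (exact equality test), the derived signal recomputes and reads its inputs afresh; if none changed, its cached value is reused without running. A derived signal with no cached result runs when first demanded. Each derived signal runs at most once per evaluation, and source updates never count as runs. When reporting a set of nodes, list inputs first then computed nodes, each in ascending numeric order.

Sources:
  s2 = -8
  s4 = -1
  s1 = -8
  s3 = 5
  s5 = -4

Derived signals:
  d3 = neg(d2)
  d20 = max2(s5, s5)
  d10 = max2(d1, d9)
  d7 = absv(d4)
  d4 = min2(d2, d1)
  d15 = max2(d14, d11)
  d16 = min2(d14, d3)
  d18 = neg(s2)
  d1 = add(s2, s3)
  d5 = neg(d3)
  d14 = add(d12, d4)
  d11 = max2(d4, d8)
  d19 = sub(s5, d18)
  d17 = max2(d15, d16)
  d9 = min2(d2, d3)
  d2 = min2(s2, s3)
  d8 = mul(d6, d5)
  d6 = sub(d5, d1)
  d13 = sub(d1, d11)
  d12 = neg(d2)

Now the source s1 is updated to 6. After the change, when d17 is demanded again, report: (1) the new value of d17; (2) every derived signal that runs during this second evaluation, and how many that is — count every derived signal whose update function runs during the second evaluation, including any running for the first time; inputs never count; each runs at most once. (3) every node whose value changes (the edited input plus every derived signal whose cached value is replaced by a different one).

d17 now evaluates to 40.
Run set: none (0 run).
Changed values: s1.
The important point: nothing the output needs ever reads s1, so the edit is invisible to it.

Initial pass — values computed on the first demand:
  d1 = add(-8, 5) = -3
  d2 = min2(-8, 5) = -8
  d3 = neg(-8) = 8
  d4 = min2(-8, -3) = -8
  d5 = neg(8) = -8
  d6 = sub(-8, -3) = -5
  d8 = mul(-5, -8) = 40
  d11 = max2(-8, 40) = 40
  d12 = neg(-8) = 8
  d14 = add(8, -8) = 0
  d15 = max2(0, 40) = 40
  d16 = min2(0, 8) = 0
  d17 = max2(40, 0) = 40

Second demand — change propagation:
  no demanded computation ever read s1, so the edit dirties nothing and nothing runs.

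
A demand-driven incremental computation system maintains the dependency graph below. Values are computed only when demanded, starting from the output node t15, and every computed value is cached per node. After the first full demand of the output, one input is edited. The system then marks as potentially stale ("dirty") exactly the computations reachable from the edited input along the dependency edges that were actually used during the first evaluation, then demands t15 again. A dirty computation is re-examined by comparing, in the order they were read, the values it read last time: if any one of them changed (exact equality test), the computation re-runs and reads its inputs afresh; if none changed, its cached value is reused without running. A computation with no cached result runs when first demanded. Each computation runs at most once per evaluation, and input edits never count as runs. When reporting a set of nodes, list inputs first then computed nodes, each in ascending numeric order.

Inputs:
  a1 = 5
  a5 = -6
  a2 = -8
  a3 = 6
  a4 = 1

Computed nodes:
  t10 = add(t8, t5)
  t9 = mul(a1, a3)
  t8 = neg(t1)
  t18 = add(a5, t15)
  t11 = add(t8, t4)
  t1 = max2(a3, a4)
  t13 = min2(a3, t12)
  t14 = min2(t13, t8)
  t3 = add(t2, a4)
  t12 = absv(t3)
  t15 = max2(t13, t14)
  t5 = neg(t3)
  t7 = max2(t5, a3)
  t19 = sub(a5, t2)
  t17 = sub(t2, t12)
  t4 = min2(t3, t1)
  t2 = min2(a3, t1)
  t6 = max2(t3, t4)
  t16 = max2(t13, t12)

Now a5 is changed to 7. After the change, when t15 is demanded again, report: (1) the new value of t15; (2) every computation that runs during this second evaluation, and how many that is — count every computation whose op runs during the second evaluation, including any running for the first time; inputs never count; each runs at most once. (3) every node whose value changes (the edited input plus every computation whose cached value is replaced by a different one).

New value of t15: 6.
Computations that run: none — 0 in total.
Values that change: a5.
Key observation: a5 is never demanded by the output, so the edit triggers no recomputation at all.

First evaluation (everything demanded from the output):
  t1 = max2(6, 1) = 6
  t2 = min2(6, 6) = 6
  t3 = add(6, 1) = 7
  t8 = neg(6) = -6
  t12 = absv(7) = 7
  t13 = min2(6, 7) = 6
  t14 = min2(6, -6) = -6
  t15 = max2(6, -6) = 6

Propagation after the edit:
  a5 feeds no computation that the output demands — nothing is marked dirty and nothing runs.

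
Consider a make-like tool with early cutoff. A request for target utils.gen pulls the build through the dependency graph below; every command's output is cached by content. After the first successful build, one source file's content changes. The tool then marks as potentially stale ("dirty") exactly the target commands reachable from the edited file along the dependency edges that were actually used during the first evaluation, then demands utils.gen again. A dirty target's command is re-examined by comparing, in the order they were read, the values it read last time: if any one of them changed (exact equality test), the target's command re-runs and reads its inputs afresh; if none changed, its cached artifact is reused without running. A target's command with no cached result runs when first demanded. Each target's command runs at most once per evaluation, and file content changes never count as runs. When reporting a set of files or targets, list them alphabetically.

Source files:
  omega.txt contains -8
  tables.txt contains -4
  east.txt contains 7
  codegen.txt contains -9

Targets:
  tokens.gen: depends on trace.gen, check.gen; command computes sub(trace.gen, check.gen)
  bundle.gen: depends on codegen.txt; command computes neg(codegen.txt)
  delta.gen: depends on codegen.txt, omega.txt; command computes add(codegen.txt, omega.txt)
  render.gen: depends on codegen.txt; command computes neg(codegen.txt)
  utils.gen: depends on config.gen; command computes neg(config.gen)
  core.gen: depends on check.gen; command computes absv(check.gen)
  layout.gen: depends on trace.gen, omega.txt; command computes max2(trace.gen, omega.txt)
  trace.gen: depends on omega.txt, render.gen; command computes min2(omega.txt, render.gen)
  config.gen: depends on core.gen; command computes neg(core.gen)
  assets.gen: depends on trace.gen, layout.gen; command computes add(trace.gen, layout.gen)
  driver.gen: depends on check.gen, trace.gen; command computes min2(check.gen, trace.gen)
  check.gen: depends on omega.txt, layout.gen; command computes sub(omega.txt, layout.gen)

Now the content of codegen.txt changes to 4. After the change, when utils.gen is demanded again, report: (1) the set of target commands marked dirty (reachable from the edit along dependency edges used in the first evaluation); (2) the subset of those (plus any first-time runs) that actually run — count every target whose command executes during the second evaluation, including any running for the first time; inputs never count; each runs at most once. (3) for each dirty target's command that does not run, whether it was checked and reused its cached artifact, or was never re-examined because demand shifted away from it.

First demand of the output computes:
  render.gen = neg(-9) = 9
  trace.gen = min2(-8, 9) = -8
  layout.gen = max2(-8, -8) = -8
  check.gen = sub(-8, -8) = 0
  core.gen = absv(0) = 0
  config.gen = neg(0) = 0
  utils.gen = neg(0) = 0

After the edit, cleaning proceeds:
  render.gen: a read changed (codegen.txt -9->4) — executes, giving -4.
  trace.gen: a read changed (render.gen 9->-4) — executes, giving -8 — identical to its old value.
  layout.gen: dirty, but its reads are unchanged (trace.gen unchanged, omega.txt unchanged); cached -8 stands.
  check.gen: dirty, but its reads are unchanged (omega.txt unchanged, layout.gen unchanged); cached 0 stands.
  core.gen: dirty, but its reads are unchanged (check.gen unchanged); cached 0 stands.
  config.gen: dirty, but its reads are unchanged (core.gen unchanged); cached 0 stands.
  utils.gen: dirty, but its reads are unchanged (config.gen unchanged); cached 0 stands.

Note the absorption at trace.gen: it re-runs yet its value is the same, leaving the output's value untouched.

The edit dirties: check.gen, config.gen, core.gen, layout.gen, render.gen, trace.gen, utils.gen.
2 target commands run: render.gen, trace.gen.
Cache hits after checking: check.gen, config.gen, core.gen, layout.gen, utils.gen.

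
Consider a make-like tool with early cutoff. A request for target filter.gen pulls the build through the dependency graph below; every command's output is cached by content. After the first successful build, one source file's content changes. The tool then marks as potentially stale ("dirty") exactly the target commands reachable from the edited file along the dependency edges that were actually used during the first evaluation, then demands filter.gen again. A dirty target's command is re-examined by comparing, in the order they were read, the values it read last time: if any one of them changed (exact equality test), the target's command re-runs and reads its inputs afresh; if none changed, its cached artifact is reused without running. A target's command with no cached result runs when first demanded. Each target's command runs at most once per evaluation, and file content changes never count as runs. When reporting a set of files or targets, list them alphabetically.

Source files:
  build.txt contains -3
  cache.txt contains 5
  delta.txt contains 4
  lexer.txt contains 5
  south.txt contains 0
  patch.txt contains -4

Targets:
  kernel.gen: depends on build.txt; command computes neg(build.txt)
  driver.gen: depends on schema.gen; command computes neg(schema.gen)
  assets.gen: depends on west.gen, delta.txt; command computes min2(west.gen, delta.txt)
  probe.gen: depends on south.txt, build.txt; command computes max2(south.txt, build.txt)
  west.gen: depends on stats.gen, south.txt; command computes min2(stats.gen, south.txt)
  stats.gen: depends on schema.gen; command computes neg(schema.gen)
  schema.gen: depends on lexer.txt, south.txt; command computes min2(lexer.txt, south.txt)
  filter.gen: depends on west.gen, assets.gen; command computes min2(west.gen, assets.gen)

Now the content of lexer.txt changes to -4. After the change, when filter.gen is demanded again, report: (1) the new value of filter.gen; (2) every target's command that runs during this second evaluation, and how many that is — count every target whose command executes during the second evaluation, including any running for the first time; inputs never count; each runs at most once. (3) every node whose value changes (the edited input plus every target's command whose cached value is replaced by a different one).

Demanding filter.gen again yields 0.
3 target commands run: schema.gen, stats.gen, west.gen.
The nodes whose values change: lexer.txt, schema.gen, stats.gen.
Note the absorption at west.gen: it re-runs yet its value is the same, leaving the output's value untouched.

First demand of the output computes:
  schema.gen = min2(5, 0) = 0
  stats.gen = neg(0) = 0
  west.gen = min2(0, 0) = 0
  assets.gen = min2(0, 4) = 0
  filter.gen = min2(0, 0) = 0

After the edit, cleaning proceeds:
  schema.gen: a read changed (lexer.txt 5->-4) — executes, giving -4.
  stats.gen: a read changed (schema.gen 0->-4) — executes, giving 4.
  west.gen: a read changed (stats.gen 0->4) — executes, giving 0 — identical to its old value.
  assets.gen: dirty, but its reads are unchanged (west.gen unchanged, delta.txt unchanged); cached 0 stands.
  filter.gen: dirty, but its reads are unchanged (west.gen unchanged, assets.gen unchanged); cached 0 stands.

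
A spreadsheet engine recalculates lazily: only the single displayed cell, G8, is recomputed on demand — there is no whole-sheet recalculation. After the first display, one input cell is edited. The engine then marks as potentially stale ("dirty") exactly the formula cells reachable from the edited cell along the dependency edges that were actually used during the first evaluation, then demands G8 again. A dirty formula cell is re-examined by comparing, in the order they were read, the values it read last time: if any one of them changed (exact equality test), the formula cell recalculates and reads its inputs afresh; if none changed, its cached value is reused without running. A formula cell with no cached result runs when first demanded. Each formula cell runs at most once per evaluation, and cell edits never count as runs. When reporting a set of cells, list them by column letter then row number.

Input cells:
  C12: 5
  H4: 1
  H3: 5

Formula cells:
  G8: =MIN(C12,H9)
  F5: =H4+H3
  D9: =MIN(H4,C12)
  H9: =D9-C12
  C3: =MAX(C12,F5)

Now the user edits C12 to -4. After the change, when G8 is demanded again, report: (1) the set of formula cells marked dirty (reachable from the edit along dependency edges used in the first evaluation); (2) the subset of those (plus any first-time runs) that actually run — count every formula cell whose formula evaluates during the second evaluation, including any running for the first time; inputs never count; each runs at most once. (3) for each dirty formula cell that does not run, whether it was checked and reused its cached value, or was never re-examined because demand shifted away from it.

First evaluation (everything demanded from the output):
  D9 = MIN(1, 5) = 1
  H9 = 1 - 5 = -4
  G8 = MIN(5, -4) = -4

Propagation after the edit:
  D9: runs — C12 5->-4; result -4.
  H9: runs — D9 1->-4; C12 5->-4; result 0.
  G8: runs — C12 5->-4; H9 -4->0; result -4 (same value as before).

Marked dirty: D9, G8, H9.
Formula cells that run: D9, G8, H9 — 3 in total.
Every dirty formula cell ran.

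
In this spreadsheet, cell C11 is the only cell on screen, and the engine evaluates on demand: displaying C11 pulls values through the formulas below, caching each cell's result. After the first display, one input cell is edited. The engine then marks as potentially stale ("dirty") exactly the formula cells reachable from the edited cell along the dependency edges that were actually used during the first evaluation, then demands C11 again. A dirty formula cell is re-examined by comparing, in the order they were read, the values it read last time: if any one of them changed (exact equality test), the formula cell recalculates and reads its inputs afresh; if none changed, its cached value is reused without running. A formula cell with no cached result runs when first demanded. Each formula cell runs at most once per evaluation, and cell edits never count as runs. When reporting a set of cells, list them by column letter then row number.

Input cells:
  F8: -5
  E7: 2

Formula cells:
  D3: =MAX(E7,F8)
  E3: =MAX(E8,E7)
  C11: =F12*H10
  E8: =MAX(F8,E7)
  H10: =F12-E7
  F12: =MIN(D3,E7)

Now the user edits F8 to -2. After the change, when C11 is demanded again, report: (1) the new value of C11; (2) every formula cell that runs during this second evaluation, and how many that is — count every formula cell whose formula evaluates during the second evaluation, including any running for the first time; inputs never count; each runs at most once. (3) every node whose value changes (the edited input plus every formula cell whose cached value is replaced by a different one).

C11 now evaluates to 0.
Run set: D3 (1 run).
Changed values: F8.
The important point: D3 recomputes to an identical value, and the output ends up unchanged.

Initial pass — values computed on the first demand:
  D3 = MAX(2, -5) = 2
  F12 = MIN(2, 2) = 2
  H10 = 2 - 2 = 0
  C11 = 2 * 0 = 0

Second demand — change propagation:
  D3: re-runs because F8 -5->-2; new result 2 (unchanged).
  F12: re-examined; everything it read last time is the same (D3 unchanged, E7 unchanged) — cache 2 kept, no run.
  H10: re-examined; everything it read last time is the same (F12 unchanged, E7 unchanged) — cache 0 kept, no run.
  C11: re-examined; everything it read last time is the same (F12 unchanged, H10 unchanged) — cache 0 kept, no run.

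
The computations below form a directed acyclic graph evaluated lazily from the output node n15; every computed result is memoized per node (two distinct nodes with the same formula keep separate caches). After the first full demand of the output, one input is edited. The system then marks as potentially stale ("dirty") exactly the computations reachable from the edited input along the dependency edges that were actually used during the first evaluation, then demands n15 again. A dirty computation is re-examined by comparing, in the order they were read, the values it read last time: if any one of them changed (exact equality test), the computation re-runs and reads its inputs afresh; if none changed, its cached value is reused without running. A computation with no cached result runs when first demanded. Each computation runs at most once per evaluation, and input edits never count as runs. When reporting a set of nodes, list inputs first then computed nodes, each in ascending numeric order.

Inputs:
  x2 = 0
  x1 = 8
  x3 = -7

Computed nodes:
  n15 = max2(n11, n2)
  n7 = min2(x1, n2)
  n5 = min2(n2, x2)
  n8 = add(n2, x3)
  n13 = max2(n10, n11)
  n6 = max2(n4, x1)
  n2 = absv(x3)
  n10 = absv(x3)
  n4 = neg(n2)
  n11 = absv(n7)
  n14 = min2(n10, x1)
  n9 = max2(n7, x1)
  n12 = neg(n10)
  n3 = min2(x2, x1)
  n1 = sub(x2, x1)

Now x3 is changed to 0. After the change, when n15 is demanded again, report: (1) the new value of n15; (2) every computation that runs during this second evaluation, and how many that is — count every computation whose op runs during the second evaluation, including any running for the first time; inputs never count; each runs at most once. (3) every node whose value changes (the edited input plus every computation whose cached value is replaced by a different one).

Demanding n15 again yields 0.
4 computations run: n2, n7, n11, n15.
The nodes whose values change: x3, n2, n7, n11, n15.

First demand of the output computes:
  n2 = absv(-7) = 7
  n7 = min2(8, 7) = 7
  n11 = absv(7) = 7
  n15 = max2(7, 7) = 7

After the edit, cleaning proceeds:
  n2: a read changed (x3 -7->0) — executes, giving 0.
  n7: a read changed (n2 7->0) — executes, giving 0.
  n11: a read changed (n7 7->0) — executes, giving 0.
  n15: a read changed (n11 7->0; n2 7->0) — executes, giving 0.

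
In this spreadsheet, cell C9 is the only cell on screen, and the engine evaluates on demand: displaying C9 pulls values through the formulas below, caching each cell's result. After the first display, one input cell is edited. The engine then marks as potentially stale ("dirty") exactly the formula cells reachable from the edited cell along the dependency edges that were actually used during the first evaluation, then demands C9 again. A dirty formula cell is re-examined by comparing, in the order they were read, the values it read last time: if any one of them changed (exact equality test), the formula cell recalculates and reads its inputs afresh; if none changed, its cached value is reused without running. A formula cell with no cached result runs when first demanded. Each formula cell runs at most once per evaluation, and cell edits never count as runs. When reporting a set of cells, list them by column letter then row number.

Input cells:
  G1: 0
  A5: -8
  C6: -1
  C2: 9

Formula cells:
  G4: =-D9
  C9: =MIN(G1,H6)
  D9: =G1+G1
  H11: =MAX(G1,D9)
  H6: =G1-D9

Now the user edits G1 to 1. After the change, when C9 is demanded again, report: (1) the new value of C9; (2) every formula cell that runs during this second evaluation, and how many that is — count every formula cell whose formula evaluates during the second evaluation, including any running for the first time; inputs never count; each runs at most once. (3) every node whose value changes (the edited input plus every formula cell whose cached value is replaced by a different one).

Initial pass — values computed on the first demand:
  D9 = 0 + 0 = 0
  H6 = 0 - 0 = 0
  C9 = MIN(0, 0) = 0

Second demand — change propagation:
  D9: re-runs because G1 0->1; G1 0->1; new result 2.
  H6: re-runs because G1 0->1; D9 0->2; new result -1.
  C9: re-runs because G1 0->1; H6 0->-1; new result -1.

C9 now evaluates to -1.
Run set: C9, D9, H6 (3 run).
Changed values: C9, D9, G1, H6.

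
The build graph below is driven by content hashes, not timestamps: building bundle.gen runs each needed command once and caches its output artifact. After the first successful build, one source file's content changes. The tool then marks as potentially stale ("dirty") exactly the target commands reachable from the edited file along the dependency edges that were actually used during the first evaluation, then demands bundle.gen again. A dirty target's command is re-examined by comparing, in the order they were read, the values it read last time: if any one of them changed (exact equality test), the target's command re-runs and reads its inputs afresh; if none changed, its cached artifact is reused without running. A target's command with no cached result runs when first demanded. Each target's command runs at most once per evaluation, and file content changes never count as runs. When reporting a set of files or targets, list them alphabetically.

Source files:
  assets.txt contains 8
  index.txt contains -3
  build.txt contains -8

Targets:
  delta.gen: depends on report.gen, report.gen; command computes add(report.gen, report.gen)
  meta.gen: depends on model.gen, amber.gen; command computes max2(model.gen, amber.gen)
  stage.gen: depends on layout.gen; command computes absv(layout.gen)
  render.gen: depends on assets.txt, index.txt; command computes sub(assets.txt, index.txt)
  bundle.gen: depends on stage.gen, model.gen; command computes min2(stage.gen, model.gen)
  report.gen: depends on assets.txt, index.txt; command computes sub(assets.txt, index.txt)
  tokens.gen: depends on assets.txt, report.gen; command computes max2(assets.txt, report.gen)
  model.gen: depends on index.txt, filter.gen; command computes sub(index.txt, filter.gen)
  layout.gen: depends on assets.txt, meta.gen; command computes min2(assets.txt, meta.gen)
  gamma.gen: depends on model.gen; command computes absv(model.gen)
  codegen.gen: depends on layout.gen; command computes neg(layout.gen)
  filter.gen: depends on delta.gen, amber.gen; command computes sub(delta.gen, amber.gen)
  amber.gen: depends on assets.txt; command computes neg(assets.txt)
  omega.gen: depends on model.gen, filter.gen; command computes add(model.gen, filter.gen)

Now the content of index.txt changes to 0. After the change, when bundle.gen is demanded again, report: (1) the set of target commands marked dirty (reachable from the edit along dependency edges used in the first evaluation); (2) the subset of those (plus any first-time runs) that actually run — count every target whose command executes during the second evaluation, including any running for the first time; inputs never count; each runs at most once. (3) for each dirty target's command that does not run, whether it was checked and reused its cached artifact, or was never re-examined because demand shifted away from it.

Dirty set: bundle.gen, delta.gen, filter.gen, layout.gen, meta.gen, model.gen, report.gen, stage.gen.
Run set: bundle.gen, delta.gen, filter.gen, meta.gen, model.gen, report.gen (6 run).
Re-examined without running (cache reused): layout.gen, stage.gen.
The important point: at layout.gen every value read last time is unchanged, so the dirty flag clears without a run.

Initial pass — values computed on the first demand:
  amber.gen = neg(8) = -8
  report.gen = sub(8, -3) = 11
  delta.gen = add(11, 11) = 22
  filter.gen = sub(22, -8) = 30
  model.gen = sub(-3, 30) = -33
  meta.gen = max2(-33, -8) = -8
  layout.gen = min2(8, -8) = -8
  stage.gen = absv(-8) = 8
  bundle.gen = min2(8, -33) = -33

Second demand — change propagation:
  report.gen: re-runs because index.txt -3->0; new result 8.
  delta.gen: re-runs because report.gen 11->8; report.gen 11->8; new result 16.
  filter.gen: re-runs because delta.gen 22->16; new result 24.
  model.gen: re-runs because index.txt -3->0; filter.gen 30->24; new result -24.
  meta.gen: re-runs because model.gen -33->-24; new result -8 (unchanged).
  layout.gen: re-examined; everything it read last time is the same (assets.txt unchanged, meta.gen unchanged) — cache -8 kept, no run.
  stage.gen: re-examined; everything it read last time is the same (layout.gen unchanged) — cache 8 kept, no run.
  bundle.gen: re-runs because model.gen -33->-24; new result -24.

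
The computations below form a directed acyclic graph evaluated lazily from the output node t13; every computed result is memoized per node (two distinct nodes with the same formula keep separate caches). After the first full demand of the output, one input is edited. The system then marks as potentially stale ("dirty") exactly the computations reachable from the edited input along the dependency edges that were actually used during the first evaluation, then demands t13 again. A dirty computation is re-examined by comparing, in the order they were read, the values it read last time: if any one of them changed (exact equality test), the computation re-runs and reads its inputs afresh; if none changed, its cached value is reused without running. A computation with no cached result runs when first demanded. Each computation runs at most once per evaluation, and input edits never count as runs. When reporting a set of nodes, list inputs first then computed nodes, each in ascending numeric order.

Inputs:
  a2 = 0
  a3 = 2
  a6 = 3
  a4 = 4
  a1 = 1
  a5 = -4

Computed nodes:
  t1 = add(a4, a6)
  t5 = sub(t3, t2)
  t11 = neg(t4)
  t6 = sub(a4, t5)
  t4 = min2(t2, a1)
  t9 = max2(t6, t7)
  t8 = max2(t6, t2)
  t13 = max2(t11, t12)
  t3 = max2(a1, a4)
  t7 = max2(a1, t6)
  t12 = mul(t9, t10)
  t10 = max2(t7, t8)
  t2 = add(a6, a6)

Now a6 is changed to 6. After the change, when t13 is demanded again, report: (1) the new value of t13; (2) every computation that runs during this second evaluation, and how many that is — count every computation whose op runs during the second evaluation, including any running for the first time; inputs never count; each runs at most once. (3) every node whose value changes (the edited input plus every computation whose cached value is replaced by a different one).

Demanding t13 again yields 144.
10 computations run: t2, t4, t5, t6, t7, t8, t9, t10, t12, t13.
The nodes whose values change: a6, t2, t5, t6, t7, t8, t9, t10, t12, t13.
Note where the cutoff bites: t11 is checked, finds nothing changed, and keeps its cache.

First demand of the output computes:
  t2 = add(3, 3) = 6
  t3 = max2(1, 4) = 4
  t4 = min2(6, 1) = 1
  t5 = sub(4, 6) = -2
  t6 = sub(4, -2) = 6
  t7 = max2(1, 6) = 6
  t8 = max2(6, 6) = 6
  t9 = max2(6, 6) = 6
  t10 = max2(6, 6) = 6
  t11 = neg(1) = -1
  t12 = mul(6, 6) = 36
  t13 = max2(-1, 36) = 36

After the edit, cleaning proceeds:
  t2: a read changed (a6 3->6; a6 3->6) — executes, giving 12.
  t4: a read changed (t2 6->12) — executes, giving 1 — identical to its old value.
  t5: a read changed (t2 6->12) — executes, giving -8.
  t6: a read changed (t5 -2->-8) — executes, giving 12.
  t7: a read changed (t6 6->12) — executes, giving 12.
  t8: a read changed (t6 6->12; t2 6->12) — executes, giving 12.
  t9: a read changed (t6 6->12; t7 6->12) — executes, giving 12.
  t10: a read changed (t7 6->12; t8 6->12) — executes, giving 12.
  t11: dirty, but its reads are unchanged (t4 unchanged); cached -1 stands.
  t12: a read changed (t9 6->12; t10 6->12) — executes, giving 144.
  t13: a read changed (t12 36->144) — executes, giving 144.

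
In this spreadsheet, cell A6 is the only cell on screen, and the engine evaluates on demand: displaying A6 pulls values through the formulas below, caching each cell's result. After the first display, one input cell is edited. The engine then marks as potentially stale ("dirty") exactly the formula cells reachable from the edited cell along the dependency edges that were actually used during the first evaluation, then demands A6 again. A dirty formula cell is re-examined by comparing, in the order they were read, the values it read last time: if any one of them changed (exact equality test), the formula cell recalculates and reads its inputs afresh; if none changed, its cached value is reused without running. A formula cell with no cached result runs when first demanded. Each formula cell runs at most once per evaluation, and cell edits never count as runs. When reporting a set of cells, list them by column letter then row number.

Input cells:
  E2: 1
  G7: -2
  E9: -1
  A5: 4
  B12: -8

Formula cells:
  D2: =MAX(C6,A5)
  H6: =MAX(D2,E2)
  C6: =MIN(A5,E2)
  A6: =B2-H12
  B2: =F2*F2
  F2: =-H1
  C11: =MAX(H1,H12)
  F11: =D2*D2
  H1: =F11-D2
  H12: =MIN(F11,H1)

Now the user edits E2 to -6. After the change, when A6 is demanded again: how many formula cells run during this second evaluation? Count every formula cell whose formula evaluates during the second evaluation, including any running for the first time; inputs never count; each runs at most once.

Initial pass — values computed on the first demand:
  C6 = MIN(4, 1) = 1
  D2 = MAX(1, 4) = 4
  F11 = 4 * 4 = 16
  H1 = 16 - 4 = 12
  F2 = -(12) = -12
  B2 = -12 * -12 = 144
  H12 = MIN(16, 12) = 12
  A6 = 144 - 12 = 132

Second demand — change propagation:
  C6: re-runs because E2 1->-6; new result -6.
  D2: re-runs because C6 1->-6; new result 4 (unchanged).
  F11: re-examined; everything it read last time is the same (D2 unchanged, D2 unchanged) — cache 16 kept, no run.
  H1: re-examined; everything it read last time is the same (F11 unchanged, D2 unchanged) — cache 12 kept, no run.
  F2: re-examined; everything it read last time is the same (H1 unchanged) — cache -12 kept, no run.
  B2: re-examined; everything it read last time is the same (F2 unchanged, F2 unchanged) — cache 144 kept, no run.
  H12: re-examined; everything it read last time is the same (F11 unchanged, H1 unchanged) — cache 12 kept, no run.
  A6: re-examined; everything it read last time is the same (B2 unchanged, H12 unchanged) — cache 132 kept, no run.

The important point: D2 recomputes to an identical value, and the output ends up unchanged.

Run set: C6, D2 (2 run).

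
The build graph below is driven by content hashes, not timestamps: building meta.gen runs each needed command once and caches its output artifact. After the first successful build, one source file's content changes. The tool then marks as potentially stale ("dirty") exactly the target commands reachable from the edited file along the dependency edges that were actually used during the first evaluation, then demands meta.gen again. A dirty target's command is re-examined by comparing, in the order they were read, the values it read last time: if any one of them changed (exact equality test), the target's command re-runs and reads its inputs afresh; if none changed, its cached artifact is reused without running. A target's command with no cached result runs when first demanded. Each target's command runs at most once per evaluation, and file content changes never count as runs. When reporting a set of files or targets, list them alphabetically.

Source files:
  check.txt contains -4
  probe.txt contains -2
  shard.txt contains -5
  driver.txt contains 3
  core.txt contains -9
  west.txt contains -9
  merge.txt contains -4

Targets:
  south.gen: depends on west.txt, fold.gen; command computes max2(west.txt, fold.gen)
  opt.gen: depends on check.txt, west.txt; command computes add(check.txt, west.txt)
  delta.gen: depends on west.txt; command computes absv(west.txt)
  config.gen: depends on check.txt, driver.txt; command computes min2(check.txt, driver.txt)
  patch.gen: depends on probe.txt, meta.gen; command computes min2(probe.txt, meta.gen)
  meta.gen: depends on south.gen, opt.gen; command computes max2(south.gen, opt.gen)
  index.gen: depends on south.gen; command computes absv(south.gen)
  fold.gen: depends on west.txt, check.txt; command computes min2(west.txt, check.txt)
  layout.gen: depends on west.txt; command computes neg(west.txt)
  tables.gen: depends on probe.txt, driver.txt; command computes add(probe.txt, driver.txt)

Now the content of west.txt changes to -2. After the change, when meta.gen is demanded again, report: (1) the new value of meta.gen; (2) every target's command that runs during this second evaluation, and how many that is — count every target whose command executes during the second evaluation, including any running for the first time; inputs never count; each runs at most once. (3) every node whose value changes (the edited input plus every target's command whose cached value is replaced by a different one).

meta.gen now evaluates to -2.
Run set: fold.gen, meta.gen, opt.gen, south.gen (4 run).
Changed values: fold.gen, meta.gen, opt.gen, south.gen, west.txt.

Initial pass — values computed on the first demand:
  fold.gen = min2(-9, -4) = -9
  opt.gen = add(-4, -9) = -13
  south.gen = max2(-9, -9) = -9
  meta.gen = max2(-9, -13) = -9

Second demand — change propagation:
  fold.gen: re-runs because west.txt -9->-2; new result -4.
  opt.gen: re-runs because west.txt -9->-2; new result -6.
  south.gen: re-runs because west.txt -9->-2; fold.gen -9->-4; new result -2.
  meta.gen: re-runs because south.gen -9->-2; opt.gen -13->-6; new result -2.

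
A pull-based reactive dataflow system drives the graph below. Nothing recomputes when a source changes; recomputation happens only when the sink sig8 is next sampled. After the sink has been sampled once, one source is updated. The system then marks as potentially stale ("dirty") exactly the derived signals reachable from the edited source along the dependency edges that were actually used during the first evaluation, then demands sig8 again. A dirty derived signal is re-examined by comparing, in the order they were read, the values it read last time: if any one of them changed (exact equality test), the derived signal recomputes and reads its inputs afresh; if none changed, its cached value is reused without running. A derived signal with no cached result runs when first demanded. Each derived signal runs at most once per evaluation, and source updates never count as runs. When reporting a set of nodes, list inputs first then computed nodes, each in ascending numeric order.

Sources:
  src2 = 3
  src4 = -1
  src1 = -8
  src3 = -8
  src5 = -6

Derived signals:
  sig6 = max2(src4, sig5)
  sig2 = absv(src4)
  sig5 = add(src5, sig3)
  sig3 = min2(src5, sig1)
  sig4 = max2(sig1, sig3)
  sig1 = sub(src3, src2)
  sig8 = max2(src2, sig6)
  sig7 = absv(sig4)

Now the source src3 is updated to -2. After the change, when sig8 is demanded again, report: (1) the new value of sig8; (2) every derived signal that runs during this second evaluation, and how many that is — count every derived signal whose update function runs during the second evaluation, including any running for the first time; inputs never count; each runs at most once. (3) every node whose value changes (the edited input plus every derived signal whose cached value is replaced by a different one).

New value of sig8: 3.
Derived signals that run: sig1, sig3, sig5, sig6 — 4 in total.
Values that change: src3, sig1, sig3, sig5.
Key observation: the change is absorbed at sig6 — it re-runs but produces the same value, and the output's value is unchanged.

First evaluation (everything demanded from the output):
  sig1 = sub(-8, 3) = -11
  sig3 = min2(-6, -11) = -11
  sig5 = add(-6, -11) = -17
  sig6 = max2(-1, -17) = -1
  sig8 = max2(3, -1) = 3

Propagation after the edit:
  sig1: runs — src3 -8->-2; result -5.
  sig3: runs — sig1 -11->-5; result -6.
  sig5: runs — sig3 -11->-6; result -12.
  sig6: runs — sig5 -17->-12; result -1 (same value as before).
  sig8: checked — values it read are unchanged (src2 unchanged, sig6 unchanged); reused cached 3 without running.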